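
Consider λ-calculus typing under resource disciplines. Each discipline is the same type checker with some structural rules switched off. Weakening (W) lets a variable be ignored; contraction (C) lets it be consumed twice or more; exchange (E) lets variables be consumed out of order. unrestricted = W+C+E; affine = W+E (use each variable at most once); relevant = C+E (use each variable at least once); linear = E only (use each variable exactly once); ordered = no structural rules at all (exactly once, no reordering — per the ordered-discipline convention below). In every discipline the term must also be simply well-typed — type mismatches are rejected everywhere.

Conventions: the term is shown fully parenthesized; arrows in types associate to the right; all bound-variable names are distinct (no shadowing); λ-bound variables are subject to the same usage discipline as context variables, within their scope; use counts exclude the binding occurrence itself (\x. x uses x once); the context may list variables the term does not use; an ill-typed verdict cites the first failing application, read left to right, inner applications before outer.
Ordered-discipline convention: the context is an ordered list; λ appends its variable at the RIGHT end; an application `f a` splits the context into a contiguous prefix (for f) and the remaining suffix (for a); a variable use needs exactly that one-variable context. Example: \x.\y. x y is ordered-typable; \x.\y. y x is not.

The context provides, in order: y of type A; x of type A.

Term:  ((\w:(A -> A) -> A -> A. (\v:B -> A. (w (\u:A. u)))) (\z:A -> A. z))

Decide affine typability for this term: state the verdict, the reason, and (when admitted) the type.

yes — at most one use each (y, x, w, v, u, z); term : (B -> A) -> A -> A
variable uses: y: 0×; x: 0×; w (bound): 1×; v (bound): 0×; u (bound): 1×; z (bound): 1×
left-to-right use order: w, u, z
typing: well-typed — term : (B -> A) -> A -> A
all disciplines: ordered ✗ | linear ✗ | affine ✓ | relevant ✗ | unrestricted ✓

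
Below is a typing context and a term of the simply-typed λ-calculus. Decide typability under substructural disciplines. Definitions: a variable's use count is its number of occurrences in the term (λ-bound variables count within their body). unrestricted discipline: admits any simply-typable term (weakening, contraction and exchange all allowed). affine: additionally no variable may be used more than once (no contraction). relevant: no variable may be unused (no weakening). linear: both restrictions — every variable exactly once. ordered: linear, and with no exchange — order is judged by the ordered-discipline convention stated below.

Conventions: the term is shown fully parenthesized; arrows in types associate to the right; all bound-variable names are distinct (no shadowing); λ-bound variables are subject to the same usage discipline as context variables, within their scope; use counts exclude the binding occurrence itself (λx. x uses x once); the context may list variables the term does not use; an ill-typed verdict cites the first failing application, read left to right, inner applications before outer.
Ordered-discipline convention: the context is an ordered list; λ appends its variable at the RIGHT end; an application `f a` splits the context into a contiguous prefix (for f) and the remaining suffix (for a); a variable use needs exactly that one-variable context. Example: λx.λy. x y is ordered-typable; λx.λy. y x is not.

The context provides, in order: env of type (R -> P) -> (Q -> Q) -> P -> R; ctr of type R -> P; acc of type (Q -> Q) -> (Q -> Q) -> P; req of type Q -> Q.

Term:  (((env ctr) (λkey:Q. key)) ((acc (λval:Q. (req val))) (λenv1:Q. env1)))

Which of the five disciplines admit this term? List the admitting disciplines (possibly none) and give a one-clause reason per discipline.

admitted in: ordered, linear, affine, relevant, unrestricted
variable uses: env: 1×, ctr: 1×, acc: 1×, req: 1×, key (λ-bound): 1×, val (λ-bound): 1×, env1 (λ-bound): 1×
use order (left to right): env, ctr, key, acc, req, val, env1
typing: well-typed — term : R
ordered: ✓ — one use each (env, ctr, acc, req, key, val, env1); ordered split holds
linear: ✓ — env, ctr, acc, req, key, val, env1: one use apiece
affine: ✓ — no duplicate uses among env, ctr, acc, req, key, val, env1
relevant: ✓ — every one of env, ctr, acc, req, key, val, env1 appears
unrestricted: ✓ — well-typed at R; no restrictions here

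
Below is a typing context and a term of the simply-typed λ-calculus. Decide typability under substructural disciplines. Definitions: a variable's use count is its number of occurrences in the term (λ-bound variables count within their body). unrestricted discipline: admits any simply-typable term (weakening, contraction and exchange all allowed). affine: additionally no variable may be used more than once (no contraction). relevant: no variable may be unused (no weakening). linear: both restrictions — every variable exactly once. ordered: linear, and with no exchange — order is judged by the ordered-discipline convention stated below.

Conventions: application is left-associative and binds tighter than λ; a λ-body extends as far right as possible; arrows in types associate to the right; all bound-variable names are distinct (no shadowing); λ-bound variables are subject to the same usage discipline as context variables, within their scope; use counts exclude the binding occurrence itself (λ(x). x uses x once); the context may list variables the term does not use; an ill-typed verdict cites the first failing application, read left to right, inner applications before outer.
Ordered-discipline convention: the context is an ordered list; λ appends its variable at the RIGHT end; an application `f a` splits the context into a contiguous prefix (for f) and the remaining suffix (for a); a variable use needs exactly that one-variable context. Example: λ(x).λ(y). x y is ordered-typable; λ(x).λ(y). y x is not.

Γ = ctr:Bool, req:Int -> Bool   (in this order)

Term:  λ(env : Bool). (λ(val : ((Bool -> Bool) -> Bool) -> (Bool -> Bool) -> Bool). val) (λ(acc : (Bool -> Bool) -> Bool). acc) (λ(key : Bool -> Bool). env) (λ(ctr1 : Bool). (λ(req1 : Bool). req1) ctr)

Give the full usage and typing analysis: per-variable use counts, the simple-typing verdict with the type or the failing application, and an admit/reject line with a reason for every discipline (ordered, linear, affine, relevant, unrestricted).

use counts: ctr: 1; req: 0; env (bound): 1; val (bound): 1; acc (bound): 1; key (bound): 0; ctr1 (bound): 0; req1 (bound): 1
uses in reading order: val, acc, env, req1, ctr
typing: the term checks, with type Bool -> Bool
ordered: ✗ — req, key, ctr1 left unused
linear: ✗ — req, key, ctr1 left unused
affine: ✓ — at most one use each (ctr, req, env, val, acc, key, ctr1, req1)
relevant: ✗ — req, key, ctr1 left unused
unrestricted: ✓ — type-checks (Bool -> Bool) and nothing is barred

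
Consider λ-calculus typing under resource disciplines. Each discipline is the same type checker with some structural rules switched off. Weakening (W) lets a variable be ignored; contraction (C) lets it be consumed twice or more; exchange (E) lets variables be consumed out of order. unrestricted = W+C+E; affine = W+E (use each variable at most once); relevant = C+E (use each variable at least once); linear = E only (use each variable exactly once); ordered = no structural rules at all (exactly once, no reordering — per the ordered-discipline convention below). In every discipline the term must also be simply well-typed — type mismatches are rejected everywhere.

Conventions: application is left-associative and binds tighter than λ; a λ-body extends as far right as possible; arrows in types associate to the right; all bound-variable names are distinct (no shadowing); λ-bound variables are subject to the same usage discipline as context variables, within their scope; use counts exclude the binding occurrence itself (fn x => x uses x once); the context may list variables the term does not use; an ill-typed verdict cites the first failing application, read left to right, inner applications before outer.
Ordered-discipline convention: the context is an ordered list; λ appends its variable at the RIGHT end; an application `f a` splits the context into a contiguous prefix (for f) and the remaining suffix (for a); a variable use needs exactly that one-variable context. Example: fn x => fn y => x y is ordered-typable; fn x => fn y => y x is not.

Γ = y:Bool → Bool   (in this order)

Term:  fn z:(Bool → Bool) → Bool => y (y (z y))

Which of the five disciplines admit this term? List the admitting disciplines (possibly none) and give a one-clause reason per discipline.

admitted by: relevant, unrestricted
variable uses: y=3; z (λ-bound)=1
left-to-right use order: y, y, z, y
typing: the term checks, with type ((Bool → Bool) → Bool) → Bool
ordered: ✗ — repeated use of y ×3
linear: ✗ — repeated use of y ×3
affine: ✗ — repeated use of y ×3
relevant: ✓ — y, z: all used, weakening unneeded
unrestricted: ✓ — simply typable at ((Bool → Bool) → Bool) → Bool; W, C, E all held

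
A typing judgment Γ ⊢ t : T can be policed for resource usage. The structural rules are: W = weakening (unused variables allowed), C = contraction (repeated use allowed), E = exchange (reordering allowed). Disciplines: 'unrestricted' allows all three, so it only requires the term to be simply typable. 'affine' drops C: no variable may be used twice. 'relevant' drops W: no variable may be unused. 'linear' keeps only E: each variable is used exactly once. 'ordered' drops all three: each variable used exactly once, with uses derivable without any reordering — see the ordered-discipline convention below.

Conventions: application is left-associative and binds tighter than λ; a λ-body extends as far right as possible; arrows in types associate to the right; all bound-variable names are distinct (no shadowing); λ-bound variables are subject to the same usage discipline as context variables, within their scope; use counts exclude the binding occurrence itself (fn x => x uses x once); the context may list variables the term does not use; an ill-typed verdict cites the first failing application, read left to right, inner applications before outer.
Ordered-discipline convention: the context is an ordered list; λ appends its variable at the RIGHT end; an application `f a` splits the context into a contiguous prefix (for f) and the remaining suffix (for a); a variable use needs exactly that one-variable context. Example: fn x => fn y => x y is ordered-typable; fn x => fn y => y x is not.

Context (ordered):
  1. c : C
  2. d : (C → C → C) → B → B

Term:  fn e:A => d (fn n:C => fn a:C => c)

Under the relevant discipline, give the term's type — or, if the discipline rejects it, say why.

not well-typed under relevant — e, n, a left unused
use counts: c=1; d=1; e (λ-bound)=0; n (λ-bound)=0; a (λ-bound)=0
use order (left to right): d, c
typing: the term checks, with type A → B → B
summary: ordered ✗ · linear ✗ · affine ✓ · relevant ✗ · unrestricted ✓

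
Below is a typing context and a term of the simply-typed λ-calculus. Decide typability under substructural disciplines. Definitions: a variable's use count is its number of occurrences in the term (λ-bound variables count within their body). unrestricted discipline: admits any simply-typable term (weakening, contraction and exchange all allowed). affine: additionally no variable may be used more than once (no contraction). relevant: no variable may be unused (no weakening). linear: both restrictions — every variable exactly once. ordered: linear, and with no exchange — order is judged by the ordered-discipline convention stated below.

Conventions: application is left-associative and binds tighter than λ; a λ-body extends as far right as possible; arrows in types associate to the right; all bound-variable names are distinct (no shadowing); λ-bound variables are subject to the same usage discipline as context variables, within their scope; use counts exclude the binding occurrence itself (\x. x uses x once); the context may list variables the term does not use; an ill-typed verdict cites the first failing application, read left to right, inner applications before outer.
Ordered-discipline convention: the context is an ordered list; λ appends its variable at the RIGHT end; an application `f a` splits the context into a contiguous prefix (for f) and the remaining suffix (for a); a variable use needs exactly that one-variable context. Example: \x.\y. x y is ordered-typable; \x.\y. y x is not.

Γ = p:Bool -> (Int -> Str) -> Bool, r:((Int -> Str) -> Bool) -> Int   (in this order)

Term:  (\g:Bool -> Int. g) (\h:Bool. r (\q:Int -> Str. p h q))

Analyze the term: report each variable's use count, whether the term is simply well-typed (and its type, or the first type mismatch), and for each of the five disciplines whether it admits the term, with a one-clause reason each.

usage: p: 1×, r: 1×, g [bound]: 1×, h [bound]: 1×, q [bound]: 1×
order of uses: g, r, p, h, q
typing: well-typed — term : Bool -> Int
ordered: ✗ — no contiguous prefix/suffix split fits g, r, p, h, q
linear: ✓ — each of p, r, g, h, q used exactly once
affine: ✓ — none of p, r, g, h, q used more than once
relevant: ✓ — p, r, g, h, q: all used, weakening unneeded
unrestricted: ✓ — well-typed at Bool -> Int; no restrictions here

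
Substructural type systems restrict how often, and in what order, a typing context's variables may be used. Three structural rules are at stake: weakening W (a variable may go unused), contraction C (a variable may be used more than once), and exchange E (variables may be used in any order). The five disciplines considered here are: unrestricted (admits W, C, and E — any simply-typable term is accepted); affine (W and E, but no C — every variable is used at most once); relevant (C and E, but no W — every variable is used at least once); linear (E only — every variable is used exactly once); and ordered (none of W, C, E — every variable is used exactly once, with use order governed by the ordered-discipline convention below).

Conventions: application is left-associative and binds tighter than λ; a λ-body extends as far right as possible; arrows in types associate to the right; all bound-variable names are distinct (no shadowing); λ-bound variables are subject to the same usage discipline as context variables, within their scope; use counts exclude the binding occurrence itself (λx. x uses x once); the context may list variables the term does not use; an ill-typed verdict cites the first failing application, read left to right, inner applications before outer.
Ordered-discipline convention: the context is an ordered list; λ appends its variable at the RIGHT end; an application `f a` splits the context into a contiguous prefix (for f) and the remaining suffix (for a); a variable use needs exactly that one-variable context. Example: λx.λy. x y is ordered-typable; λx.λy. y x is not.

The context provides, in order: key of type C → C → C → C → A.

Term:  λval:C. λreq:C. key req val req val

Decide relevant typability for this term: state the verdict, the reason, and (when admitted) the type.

yes — key, val, req: all used, weakening unneeded; term : C → C → A
counts: key=1; val (λ-bound)=2; req (λ-bound)=2
left-to-right use order: key, req, val, req, val
typing: well-typed at C → C → A
summary: ordered ✗ · linear ✗ · affine ✗ · relevant ✓ · unrestricted ✓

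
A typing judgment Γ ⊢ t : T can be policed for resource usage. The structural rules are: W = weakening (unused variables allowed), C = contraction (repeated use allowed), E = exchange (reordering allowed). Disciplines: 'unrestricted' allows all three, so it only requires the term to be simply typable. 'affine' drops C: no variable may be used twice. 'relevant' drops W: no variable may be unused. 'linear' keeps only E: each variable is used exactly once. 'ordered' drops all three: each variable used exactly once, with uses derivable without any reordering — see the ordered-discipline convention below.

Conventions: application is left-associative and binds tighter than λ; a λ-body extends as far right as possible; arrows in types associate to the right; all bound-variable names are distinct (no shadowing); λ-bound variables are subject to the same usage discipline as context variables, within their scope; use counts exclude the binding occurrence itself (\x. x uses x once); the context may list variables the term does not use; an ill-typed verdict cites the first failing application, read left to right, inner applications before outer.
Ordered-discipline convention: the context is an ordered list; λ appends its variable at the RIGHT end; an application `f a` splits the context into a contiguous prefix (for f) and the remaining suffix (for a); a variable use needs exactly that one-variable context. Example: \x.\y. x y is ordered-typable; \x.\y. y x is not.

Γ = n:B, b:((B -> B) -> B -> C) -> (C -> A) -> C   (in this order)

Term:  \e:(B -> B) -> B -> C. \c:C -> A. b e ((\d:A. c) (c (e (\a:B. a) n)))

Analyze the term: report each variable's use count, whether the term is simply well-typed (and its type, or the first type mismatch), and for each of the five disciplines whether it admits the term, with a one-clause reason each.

variable uses: n=1, b=1, e (bound)=2, c (bound)=2, d (bound)=0, a (bound)=1
order of uses: b, e, c, c, e, a, n
typing: well-typed at ((B -> B) -> B -> C) -> (C -> A) -> C
ordered: ✗, needs contraction — e ×2, c ×2; d never used (weakening)
linear: ✗, needs contraction — e ×2, c ×2; d never used (weakening)
affine: ✗, needs contraction — e ×2, c ×2
relevant: ✗, d never used (weakening)
unrestricted: ✓, well-typed at ((B -> B) -> B -> C) -> (C -> A) -> C; no restrictions here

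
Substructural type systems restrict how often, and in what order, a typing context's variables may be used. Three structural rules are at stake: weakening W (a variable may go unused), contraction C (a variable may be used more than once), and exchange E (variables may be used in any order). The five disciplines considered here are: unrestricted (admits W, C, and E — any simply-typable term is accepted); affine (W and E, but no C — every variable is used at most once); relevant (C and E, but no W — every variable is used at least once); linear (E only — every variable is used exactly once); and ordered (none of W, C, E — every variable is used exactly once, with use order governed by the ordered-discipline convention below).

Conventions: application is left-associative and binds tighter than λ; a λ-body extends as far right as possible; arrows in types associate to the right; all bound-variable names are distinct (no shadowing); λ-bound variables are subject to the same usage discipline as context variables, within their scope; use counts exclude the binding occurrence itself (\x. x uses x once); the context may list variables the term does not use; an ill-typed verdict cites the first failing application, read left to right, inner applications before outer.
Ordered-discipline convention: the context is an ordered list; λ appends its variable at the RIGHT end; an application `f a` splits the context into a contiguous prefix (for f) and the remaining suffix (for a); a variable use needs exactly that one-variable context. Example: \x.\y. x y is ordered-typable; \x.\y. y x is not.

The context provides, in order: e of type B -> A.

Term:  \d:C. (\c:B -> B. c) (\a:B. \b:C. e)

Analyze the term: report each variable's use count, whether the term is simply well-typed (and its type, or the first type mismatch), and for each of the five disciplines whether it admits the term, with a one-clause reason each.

use counts: e: 1×, d (bound): 0×, c (bound): 1×, a (bound): 0×, b (bound): 0×
use order (left to right): c, e
typing: ill-typed: an argument B -> C -> B -> A mismatches the expected B -> B
ordered: ✗ — not simply typable
linear: ✗ — fails simple typing
affine: ✗ — a type mismatch blocks all five
relevant: ✗ — the type mismatch rejects it
unrestricted: ✗ — not simply typable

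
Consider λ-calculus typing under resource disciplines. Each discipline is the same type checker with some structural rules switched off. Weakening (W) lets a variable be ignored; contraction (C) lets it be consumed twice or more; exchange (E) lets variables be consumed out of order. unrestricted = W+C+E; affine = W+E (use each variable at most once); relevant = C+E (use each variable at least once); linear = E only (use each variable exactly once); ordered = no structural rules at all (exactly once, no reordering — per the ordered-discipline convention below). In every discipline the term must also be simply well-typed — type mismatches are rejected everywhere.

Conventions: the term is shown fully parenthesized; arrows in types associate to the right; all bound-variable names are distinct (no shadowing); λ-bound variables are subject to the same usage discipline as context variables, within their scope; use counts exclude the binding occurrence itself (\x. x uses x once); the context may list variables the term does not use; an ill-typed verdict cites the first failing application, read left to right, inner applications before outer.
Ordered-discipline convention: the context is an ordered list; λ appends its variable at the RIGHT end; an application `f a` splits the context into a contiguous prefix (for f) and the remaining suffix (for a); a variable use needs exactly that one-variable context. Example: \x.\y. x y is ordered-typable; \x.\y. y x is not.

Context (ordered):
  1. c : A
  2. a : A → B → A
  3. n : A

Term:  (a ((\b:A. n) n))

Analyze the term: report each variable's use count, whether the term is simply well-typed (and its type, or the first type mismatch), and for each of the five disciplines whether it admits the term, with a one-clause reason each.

variable uses: c: 0×, a: 1×, n: 2×, b [bound]: 0×
order of uses: a, n, n
typing: the term checks, with type B → A
ordered: ✗ — needs contraction — n ×2; c, b left unused
linear: ✗ — needs contraction — n ×2; c, b left unused
affine: ✗ — needs contraction — n ×2
relevant: ✗ — c, b left unused
unrestricted: ✓ — well-typed at B → A; no restrictions here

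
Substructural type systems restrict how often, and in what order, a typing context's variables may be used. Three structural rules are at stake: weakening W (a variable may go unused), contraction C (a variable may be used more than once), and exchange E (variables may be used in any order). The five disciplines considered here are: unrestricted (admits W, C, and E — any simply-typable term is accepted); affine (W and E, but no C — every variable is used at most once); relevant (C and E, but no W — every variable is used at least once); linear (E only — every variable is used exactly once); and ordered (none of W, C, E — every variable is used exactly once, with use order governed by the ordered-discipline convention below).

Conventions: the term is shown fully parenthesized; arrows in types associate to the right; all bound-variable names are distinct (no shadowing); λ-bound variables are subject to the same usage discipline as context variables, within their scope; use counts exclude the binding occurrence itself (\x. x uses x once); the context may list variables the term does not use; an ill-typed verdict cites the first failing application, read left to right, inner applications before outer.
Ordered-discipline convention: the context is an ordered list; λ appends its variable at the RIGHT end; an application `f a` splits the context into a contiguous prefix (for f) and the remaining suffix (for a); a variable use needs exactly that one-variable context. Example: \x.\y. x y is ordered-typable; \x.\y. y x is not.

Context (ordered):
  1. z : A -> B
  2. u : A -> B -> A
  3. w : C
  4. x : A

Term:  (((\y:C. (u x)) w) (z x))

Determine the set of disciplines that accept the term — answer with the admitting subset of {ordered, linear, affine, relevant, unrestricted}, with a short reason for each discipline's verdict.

admitting disciplines: unrestricted
usage: z: 1; u: 1; w: 1; x: 2; y (bound): 0
order of uses: u, x, w, z, x
typing: ✓ — A
ordered: ✗, needs contraction — x ×2; y never used (weakening)
linear: ✗, needs contraction — x ×2; y never used (weakening)
affine: ✗, needs contraction — x ×2
relevant: ✗, y never used (weakening)
unrestricted: ✓, well-typed at A; no restrictions here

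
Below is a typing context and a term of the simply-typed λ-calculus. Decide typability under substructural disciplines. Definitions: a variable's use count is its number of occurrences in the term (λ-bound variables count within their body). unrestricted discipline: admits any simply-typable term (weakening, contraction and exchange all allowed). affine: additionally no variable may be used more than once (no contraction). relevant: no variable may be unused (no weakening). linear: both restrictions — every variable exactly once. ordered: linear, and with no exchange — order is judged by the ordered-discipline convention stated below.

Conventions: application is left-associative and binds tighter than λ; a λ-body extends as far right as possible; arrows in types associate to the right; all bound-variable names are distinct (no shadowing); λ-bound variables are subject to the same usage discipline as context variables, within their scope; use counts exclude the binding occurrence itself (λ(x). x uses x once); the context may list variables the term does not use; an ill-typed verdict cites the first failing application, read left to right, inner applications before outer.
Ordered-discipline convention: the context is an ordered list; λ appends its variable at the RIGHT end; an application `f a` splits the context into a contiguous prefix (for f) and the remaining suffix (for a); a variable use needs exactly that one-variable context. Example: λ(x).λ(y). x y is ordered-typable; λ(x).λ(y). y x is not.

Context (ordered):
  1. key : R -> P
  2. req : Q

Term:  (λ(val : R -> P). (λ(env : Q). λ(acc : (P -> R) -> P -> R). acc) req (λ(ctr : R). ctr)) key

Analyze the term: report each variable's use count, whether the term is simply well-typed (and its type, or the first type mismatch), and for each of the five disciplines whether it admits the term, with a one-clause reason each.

usage: key: 1, req: 1, val (λ-bound): 0, env (λ-bound): 0, acc (λ-bound): 1, ctr (λ-bound): 1
order of uses: acc, req, ctr, key
typing: ill-typed: an application expects (P -> R) -> P -> R but receives R -> R
ordered ✗ (a type mismatch blocks all five)
linear ✗ (the type mismatch rejects it)
affine ✗ (not simply typable)
relevant ✗ (fails simple typing)
unrestricted ✗ (a type mismatch blocks all five)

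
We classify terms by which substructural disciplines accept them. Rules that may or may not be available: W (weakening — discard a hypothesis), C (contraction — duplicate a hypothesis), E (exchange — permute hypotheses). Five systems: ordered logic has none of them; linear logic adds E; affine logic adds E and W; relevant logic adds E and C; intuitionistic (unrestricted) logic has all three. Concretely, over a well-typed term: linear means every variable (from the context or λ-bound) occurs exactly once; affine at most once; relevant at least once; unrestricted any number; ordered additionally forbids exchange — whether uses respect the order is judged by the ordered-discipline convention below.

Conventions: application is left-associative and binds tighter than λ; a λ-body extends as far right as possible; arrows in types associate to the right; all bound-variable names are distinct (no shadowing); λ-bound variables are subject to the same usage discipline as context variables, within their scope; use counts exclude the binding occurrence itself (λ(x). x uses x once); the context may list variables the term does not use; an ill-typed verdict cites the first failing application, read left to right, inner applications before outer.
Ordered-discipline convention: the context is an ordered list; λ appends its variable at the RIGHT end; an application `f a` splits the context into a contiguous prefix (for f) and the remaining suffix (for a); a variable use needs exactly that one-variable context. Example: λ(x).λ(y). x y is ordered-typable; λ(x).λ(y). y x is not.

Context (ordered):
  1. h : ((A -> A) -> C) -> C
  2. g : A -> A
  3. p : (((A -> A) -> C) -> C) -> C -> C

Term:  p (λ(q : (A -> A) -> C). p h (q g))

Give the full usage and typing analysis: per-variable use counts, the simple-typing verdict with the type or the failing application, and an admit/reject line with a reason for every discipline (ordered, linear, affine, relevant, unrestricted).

variable uses: h=1, g=1, p=2, q (bound)=1
left-to-right use order: p, p, h, q, g
typing: the term checks, with type C -> C
ordered: ✗, p ×2 used more than once (contraction)
linear: ✗, p ×2 used more than once (contraction)
affine: ✗, p ×2 used more than once (contraction)
relevant: ✓, every one of h, g, p, q appears
unrestricted: ✓, well-typed at C -> C; no restrictions here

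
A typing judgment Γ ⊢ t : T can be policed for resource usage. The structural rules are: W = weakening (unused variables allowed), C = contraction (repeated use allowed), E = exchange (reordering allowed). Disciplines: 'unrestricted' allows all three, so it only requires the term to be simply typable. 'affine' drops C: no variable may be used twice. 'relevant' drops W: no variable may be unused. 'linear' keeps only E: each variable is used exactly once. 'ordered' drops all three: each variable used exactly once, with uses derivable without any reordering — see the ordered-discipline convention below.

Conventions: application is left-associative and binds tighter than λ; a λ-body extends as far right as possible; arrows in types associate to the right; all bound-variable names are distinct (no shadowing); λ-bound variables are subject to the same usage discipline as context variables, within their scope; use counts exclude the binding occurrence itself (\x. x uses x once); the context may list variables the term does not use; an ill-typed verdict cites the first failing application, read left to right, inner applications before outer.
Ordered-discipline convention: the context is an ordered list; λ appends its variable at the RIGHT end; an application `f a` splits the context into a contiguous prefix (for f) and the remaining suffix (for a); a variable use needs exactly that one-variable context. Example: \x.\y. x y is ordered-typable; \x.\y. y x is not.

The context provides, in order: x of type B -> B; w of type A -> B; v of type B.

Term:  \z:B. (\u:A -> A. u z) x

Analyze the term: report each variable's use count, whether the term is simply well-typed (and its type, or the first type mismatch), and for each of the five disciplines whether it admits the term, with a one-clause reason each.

use counts: x ×1; w ×0; v ×0; z [bound] ×1; u [bound] ×1
use order (left to right): u, z, x
typing: ill-typed: argument of type B where A is required
ordered: ✗ — the type mismatch rejects it
linear: ✗ — not simply typable
affine: ✗ — fails simple typing
relevant: ✗ — a type mismatch blocks all five
unrestricted: ✗ — the type mismatch rejects it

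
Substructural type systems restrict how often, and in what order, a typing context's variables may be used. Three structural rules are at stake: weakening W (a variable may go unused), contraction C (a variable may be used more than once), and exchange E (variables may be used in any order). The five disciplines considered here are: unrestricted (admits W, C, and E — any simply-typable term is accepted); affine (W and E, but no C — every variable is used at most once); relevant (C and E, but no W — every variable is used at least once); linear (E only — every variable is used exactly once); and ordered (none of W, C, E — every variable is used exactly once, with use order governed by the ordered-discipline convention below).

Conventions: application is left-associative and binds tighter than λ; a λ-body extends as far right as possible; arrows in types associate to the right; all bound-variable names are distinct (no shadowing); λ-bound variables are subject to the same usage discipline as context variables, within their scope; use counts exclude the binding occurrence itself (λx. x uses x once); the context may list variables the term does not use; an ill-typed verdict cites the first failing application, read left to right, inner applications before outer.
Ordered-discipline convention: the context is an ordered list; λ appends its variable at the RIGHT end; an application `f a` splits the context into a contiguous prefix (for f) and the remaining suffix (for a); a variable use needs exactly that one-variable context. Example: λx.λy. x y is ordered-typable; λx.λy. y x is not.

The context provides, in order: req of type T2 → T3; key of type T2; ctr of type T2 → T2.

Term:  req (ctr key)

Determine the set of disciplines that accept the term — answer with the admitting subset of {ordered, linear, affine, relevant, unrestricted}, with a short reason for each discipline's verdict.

admitted by: linear, affine, relevant, unrestricted
counts: req=1; key=1; ctr=1
uses in reading order: req, ctr, key
typing: well-typed at T3
ordered: ✗ — use order req, ctr, key needs exchange
linear: ✓ — single use per variable (req, key, ctr)
affine: ✓ — none of req, key, ctr used more than once
relevant: ✓ — at least one use each (req, key, ctr)
unrestricted: ✓ — simply typable at T3; W, C, E all held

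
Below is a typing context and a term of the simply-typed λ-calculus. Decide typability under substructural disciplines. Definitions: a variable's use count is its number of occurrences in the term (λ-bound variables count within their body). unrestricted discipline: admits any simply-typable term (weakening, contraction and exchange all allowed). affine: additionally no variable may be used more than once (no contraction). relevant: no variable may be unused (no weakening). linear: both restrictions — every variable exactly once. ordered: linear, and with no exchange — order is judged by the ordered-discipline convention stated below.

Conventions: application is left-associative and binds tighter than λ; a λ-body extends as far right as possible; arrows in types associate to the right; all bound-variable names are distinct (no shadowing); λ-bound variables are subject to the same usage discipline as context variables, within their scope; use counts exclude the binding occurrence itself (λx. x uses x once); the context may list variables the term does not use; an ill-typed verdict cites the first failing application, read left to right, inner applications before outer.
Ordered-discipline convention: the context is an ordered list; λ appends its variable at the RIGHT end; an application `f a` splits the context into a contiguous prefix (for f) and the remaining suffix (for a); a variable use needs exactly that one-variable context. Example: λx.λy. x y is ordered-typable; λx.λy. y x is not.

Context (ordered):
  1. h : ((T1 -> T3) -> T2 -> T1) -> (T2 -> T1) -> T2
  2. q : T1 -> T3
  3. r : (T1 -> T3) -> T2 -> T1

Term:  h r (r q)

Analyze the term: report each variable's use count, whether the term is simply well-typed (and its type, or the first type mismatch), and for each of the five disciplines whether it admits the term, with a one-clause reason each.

usage: h: 1, q: 1, r: 2
use order (left to right): h, r, r, q
typing: well-typed at T2
ordered: ✗, r ×2 used more than once (contraction)
linear: ✗, r ×2 used more than once (contraction)
affine: ✗, r ×2 used more than once (contraction)
relevant: ✓, at least one use each (h, q, r)
unrestricted: ✓, type-checks (T2) and nothing is barred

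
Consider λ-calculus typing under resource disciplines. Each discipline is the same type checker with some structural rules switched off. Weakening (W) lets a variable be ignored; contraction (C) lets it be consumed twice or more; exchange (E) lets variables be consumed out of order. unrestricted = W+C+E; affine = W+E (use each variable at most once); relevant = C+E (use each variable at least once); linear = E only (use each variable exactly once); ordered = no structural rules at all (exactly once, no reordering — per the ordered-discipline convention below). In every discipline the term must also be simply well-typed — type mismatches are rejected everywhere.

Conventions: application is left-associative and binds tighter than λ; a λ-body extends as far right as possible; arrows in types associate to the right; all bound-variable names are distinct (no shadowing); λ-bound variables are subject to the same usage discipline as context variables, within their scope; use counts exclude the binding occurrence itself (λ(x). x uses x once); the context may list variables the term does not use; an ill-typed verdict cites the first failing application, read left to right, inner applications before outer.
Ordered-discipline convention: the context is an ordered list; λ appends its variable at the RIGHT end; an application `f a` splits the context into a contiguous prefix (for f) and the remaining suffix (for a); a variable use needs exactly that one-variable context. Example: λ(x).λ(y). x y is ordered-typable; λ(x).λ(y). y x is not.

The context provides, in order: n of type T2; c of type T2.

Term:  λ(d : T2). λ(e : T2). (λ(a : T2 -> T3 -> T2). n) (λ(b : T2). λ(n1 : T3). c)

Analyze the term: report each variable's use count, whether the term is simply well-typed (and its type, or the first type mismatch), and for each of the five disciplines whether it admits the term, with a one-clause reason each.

variable uses: n: 1; c: 1; d (bound): 0; e (bound): 0; a (bound): 0; b (bound): 0; n1 (bound): 0
order of uses: n, c
typing: ✓ — T2 -> T2 -> T2
ordered: ✗ — d, e, a, b, n1 left unused
linear: ✗ — d, e, a, b, n1 left unused
affine: ✓ — none of n, c, d, e, a, b, n1 used more than once
relevant: ✗ — d, e, a, b, n1 left unused
unrestricted: ✓ — well-typed at T2 -> T2 -> T2; no restrictions here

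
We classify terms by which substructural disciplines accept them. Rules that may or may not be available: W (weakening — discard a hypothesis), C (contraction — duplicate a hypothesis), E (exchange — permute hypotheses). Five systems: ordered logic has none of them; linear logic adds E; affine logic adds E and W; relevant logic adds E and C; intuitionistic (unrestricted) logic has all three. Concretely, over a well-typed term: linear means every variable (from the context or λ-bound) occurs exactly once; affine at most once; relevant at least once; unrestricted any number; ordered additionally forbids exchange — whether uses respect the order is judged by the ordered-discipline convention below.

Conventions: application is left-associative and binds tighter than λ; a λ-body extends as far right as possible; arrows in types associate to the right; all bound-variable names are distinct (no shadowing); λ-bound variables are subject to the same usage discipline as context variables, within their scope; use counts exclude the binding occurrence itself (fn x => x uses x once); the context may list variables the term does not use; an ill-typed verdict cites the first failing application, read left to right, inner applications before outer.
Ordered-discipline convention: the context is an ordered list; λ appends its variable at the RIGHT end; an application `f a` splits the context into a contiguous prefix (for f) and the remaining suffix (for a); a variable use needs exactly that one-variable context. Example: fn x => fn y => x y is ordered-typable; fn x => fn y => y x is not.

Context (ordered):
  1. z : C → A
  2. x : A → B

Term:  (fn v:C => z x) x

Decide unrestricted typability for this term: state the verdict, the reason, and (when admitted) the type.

no — the type mismatch rejects it
variable uses: z ×1, x ×2, v (λ-bound) ×0
left-to-right use order: z, x, x
typing: ill-typed: argument of type A → B where C is required
across the five disciplines: ordered ✗; linear ✗; affine ✗; relevant ✗; unrestricted ✗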